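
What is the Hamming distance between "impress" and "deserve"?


Comparing character by character (same length = 7):
  Pos 0: 'i' vs 'd' !=
  Pos 1: 'm' vs 'e' !=
  Pos 2: 'p' vs 's' !=
  Pos 3: 'r' vs 'e' !=
  Pos 4: 'e' vs 'r' !=
  Pos 5: 's' vs 'v' !=
  Pos 6: 's' vs 'e' !=
Hamming distance = 7


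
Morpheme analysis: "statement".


Word: "statement"
Morphemes: state + -ment
Each morpheme carries meaning
= 2 morphemes


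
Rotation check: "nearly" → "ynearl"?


Word: "nearly", Candidate: "ynearl"
Method: check if candidate is substring of word+word
"nearlynearly" contains "ynearl"? Yes
Is rotation = Yes


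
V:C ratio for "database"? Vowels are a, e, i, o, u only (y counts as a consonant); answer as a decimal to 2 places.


Word: "database"
Vowels (a,e,i,o,u): 4
Consonants: 4
Ratio = 4/4
= 1.00


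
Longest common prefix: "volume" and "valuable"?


Word 1: "volume"
Word 2: "valuable"
Comparing from start:
  Pos 0: 'v' == 'v'
  Pos 1: 'o' != 'a' (stop)
LCP = "v" (length 1)


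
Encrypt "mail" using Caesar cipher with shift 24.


Word: "mail"
Shift: 24
Each letter → (letter + shift) mod 26:
  'm' (12) + 24 = 10 → 'k'
  'a' (0) + 24 = 24 → 'y'
  'i' (8) + 24 = 6 → 'g'
  'l' (11) + 24 = 9 → 'j'
Result = "kygj"


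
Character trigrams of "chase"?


Word: "chase" (length 5)
Number of trigrams = 5 - 3 + 1 = 3
  Position 0: "cha"
  Position 1: "has"
  Position 2: "ase"
Trigrams = "cha", "has", "ase"


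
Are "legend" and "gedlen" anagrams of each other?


Word 1: "legend" → sorted: deegln
Word 2: "gedlen" → sorted: deegln
Same letters? deegln == deegln
Anagram = Yes


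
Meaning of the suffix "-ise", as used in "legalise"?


Suffix: -ise
Example: legalise (legal + -ise)
Meaning = to make


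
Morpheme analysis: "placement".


Word: "placement"
Morphemes: place + -ment
Each morpheme carries meaning
= 2 morphemes


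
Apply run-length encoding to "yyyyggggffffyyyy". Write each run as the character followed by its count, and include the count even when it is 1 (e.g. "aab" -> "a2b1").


String: "yyyyggggffffyyyy"
Scanning for consecutive runs:
  'y' x 4
  'g' x 4
  'f' x 4
  'y' x 4
RLE = "y4g4f4y4"


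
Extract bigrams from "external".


Word: "external" (length 8)
Number of bigrams = 8 - 2 + 1 = 7
  Position 0: "ex"
  Position 1: "xt"
  Position 2: "te"
  Position 3: "er"
  Position 4: "rn"
  Position 5: "na"
  Position 6: "al"
Bigrams = "ex", "xt", "te", "er", "rn", "na", "al"


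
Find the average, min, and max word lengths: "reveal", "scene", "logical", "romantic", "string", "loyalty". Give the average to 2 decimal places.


Lengths: "reveal"=6, "scene"=5, "logical"=7, "romantic"=8, "string"=6, "loyalty"=7
Sum = 39, Count = 6
Average = 39/6 = 6.50
= avg=6.50, min=5, max=8


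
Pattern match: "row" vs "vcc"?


Pattern of "row": [0, 1, 2]
Pattern of "vcc": [0, 1, 1]
Patterns do not match
Same pattern = No


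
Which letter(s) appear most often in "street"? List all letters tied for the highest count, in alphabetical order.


Word: "street"
Letter counts:
  'e': 2
  'r': 1
  's': 1
  't': 2
Maximum count = 2
Most frequent = 'e', 't' (2 times each)


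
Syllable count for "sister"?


Word: "sister"
Syllable breakdown: sis · ter
Counting: 2 parts
= 2 syllables


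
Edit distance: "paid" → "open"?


Word 1: "paid" (length 4)
Word 2: "open" (length 4)
One optimal edit sequence (insert/delete/substitute each cost 1):
  1. substitute 'p' -> 'o'  (+1)
  2. substitute 'a' -> 'p'  (+1)
  3. substitute 'i' -> 'e'  (+1)
  4. substitute 'd' -> 'n'  (+1)
Total edit operations: 4
Edit distance = 4


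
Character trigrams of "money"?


Word: "money" (length 5)
Number of trigrams = 5 - 3 + 1 = 3
  Position 0: "mon"
  Position 1: "one"
  Position 2: "ney"
Trigrams = "mon", "one", "ney"


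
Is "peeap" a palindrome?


Word: "peeap"
Reversed: "paeep"
Forward == Backward? peeap != paeep
Palindrome = No


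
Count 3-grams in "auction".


Word: "auction" (length 7)
Number of 3-grams = length - 3 + 1 = 7 - 3 + 1
= 5


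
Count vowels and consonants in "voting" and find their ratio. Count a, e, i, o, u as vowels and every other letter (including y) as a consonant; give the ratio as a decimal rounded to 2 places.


Word: "voting"
Vowels (a,e,i,o,u): 2
Consonants: 4
Ratio = 2/4
= 0.50


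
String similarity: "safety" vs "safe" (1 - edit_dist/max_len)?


Word 1: "safety" (length 6)
Word 2: "safe" (length 4)
One optimal edit sequence:
  1. keep 's'
  2. keep 'a'
  3. keep 'f'
  4. keep 'e'
  5. delete 't'  (+1)
  6. delete 'y'  (+1)
Edit distance = 2
Max length = max(6, 4) = 6
Similarity = 1 - 2/6
= 0.6667


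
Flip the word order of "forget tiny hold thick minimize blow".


Original: "forget tiny hold thick minimize blow"
Words (1..n): forget | tiny | hold | thick | minimize | blow
Reversed (n..1): blow | minimize | thick | hold | tiny | forget
Result = "blow minimize thick hold tiny forget"


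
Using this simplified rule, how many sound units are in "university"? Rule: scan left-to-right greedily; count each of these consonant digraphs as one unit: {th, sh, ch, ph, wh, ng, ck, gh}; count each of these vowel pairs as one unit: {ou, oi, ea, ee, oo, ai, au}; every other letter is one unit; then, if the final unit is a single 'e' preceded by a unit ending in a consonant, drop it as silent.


Word: "university" (10 letters)
Left-to-right scan:
  (1) 'u' (letter)
  (2) 'n' (letter)
  (3) 'i' (letter)
  (4) 'v' (letter)
  (5) 'e' (letter)
  (6) 'r' (letter)
  (7) 's' (letter)
  (8) 'i' (letter)
  (9) 't' (letter)
  (10) 'y' (letter)
Units from scan: 10
Sound units = 10 units


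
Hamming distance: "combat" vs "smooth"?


Comparing character by character (same length = 6):
  Pos 0: 'c' vs 's' !=
  Pos 1: 'o' vs 'm' !=
  Pos 2: 'm' vs 'o' !=
  Pos 3: 'b' vs 'o' !=
  Pos 4: 'a' vs 't' !=
  Pos 5: 't' vs 'h' !=
Hamming distance = 6


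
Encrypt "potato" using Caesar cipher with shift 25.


Word: "potato"
Shift: 25
Each letter → (letter + shift) mod 26:
  'p' (15) + 25 = 14 → 'o'
  'o' (14) + 25 = 13 → 'n'
  't' (19) + 25 = 18 → 's'
  'a' (0) + 25 = 25 → 'z'
  't' (19) + 25 = 18 → 's'
  'o' (14) + 25 = 13 → 'n'
Result = "onszsn"


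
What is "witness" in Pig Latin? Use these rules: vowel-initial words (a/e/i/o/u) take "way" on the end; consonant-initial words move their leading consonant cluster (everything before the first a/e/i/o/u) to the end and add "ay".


Word: "witness"
Starts with consonant(s) → move to end, add 'ay'
Consonant cluster: "w"
Pig Latin = "itnessway"


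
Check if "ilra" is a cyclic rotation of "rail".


Word: "rail", Candidate: "ilra"
Method: check if candidate is substring of word+word
"railrail" contains "ilra"? Yes
Is rotation = Yes


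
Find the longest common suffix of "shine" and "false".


Word 1: "shine"
Word 2: "false"
Comparing from end:
  Pos -1: 'e' == 'e'
  Pos -2: 'n' != 's' (stop)
LCS = "e" (length 1)


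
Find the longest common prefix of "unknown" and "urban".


Word 1: "unknown"
Word 2: "urban"
Comparing from start:
  Pos 0: 'u' == 'u'
  Pos 1: 'n' != 'r' (stop)
LCP = "u" (length 1)


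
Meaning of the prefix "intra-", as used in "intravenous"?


Prefix: intra-
Example: intravenous = intra- + venous
Meaning = within


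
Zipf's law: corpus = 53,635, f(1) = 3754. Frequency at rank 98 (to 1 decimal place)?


Zipf's law: f(r) = f(1) / r
f(1) = 3754
f(98) = 3754 / 98
= 38.3 occurrences


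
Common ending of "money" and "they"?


Word 1: "money"
Word 2: "they"
Comparing from end:
  Pos -1: 'y' == 'y'
  Pos -2: 'e' == 'e'
  Pos -3: 'n' != 'h' (stop)
LCS = "ey" (length 2)


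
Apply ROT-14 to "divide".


Word: "divide"
Shift: 14
Each letter → (letter + shift) mod 26:
  'd' (3) + 14 = 17 → 'r'
  'i' (8) + 14 = 22 → 'w'
  'v' (21) + 14 = 9 → 'j'
  'i' (8) + 14 = 22 → 'w'
  'd' (3) + 14 = 17 → 'r'
  'e' (4) + 14 = 18 → 's'
Result = "rwjwrs"


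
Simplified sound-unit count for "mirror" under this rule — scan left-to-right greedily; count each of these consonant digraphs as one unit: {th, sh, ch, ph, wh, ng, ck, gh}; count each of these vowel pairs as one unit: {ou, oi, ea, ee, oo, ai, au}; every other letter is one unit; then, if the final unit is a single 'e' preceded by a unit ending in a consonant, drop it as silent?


Word: "mirror" (6 letters)
Left-to-right scan:
  [1] 'm' (letter)
  [2] 'i' (letter)
  [3] 'r' (letter)
  [4] 'r' (letter)
  [5] 'o' (letter)
  [6] 'r' (letter)
Units from scan: 6
Sound units = 6 units


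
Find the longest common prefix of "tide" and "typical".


Word 1: "tide"
Word 2: "typical"
Comparing from start:
  Pos 0: 't' == 't'
  Pos 1: 'i' != 'y' (stop)
LCP = "t" (length 1)


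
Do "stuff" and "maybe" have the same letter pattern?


Pattern of "stuff": [0, 1, 2, 3, 3]
Pattern of "maybe": [0, 1, 2, 3, 4]
Patterns do not match
Same pattern = No


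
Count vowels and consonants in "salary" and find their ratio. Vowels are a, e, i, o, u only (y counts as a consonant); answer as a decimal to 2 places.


Word: "salary"
Vowels (a,e,i,o,u): 2
Consonants: 4
Ratio = 2/4
= 0.50


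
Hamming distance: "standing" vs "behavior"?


Comparing character by character (same length = 8):
  Pos 0: 's' vs 'b' !=
  Pos 1: 't' vs 'e' !=
  Pos 2: 'a' vs 'h' !=
  Pos 3: 'n' vs 'a' !=
  Pos 4: 'd' vs 'v' !=
  Pos 5: 'i' vs 'i' =
  Pos 6: 'n' vs 'o' !=
  Pos 7: 'g' vs 'r' !=
Hamming distance = 7


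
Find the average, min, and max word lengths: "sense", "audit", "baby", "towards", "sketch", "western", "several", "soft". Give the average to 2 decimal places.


Lengths: "sense"=5, "audit"=5, "baby"=4, "towards"=7, "sketch"=6, "western"=7, "several"=7, "soft"=4
Sum = 45, Count = 8
Average = 45/8 = 5.63
= avg=5.63, min=4, max=7


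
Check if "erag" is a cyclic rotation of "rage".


Word: "rage", Candidate: "erag"
Method: check if candidate is substring of word+word
"ragerage" contains "erag"? Yes
Is rotation = Yes


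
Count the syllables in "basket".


Word: "basket"
Syllable breakdown: bas-ket
Counting: 2 parts
= 2 syllables


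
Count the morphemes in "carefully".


Word: "carefully"
Morphemes: care | -ful | -ly
Each morpheme carries meaning
= 3 morphemes


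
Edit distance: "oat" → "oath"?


Word 1: "oat" (length 3)
Word 2: "oath" (length 4)
One optimal edit sequence (insert/delete/substitute each cost 1):
  1. keep 'o'
  2. keep 'a'
  3. keep 't'
  4. insert 'h'  (+1)
Total edit operations: 1
Edit distance = 1


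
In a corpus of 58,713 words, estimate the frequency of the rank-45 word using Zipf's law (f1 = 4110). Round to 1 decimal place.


Zipf's law: f(r) = f(1) / r
f(1) = 4110
f(45) = 4110 / 45
= 91.3 occurrences


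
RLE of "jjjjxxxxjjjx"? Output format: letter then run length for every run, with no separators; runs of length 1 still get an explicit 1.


String: "jjjjxxxxjjjx"
Scanning for consecutive runs:
  'j' x 4
  'x' x 4
  'j' x 3
  'x' x 1
RLE = "j4x4j3x1"


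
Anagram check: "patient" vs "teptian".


Word 1: "patient" → sorted: aeinptt
Word 2: "teptian" → sorted: aeinptt
Same letters? aeinptt == aeinptt
Anagram = Yes


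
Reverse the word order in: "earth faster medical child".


Original: "earth faster medical child"
Words (1..n): earth | faster | medical | child
Reversed (n..1): child | medical | faster | earth
Result = "child medical faster earth"


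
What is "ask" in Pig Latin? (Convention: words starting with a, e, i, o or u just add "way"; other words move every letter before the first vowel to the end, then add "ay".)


Word: "ask"
Starts with vowel → add 'way'
Pig Latin = "askway"


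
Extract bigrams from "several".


Word: "several" (length 7)
Number of bigrams = 7 - 2 + 1 = 6
  Position 0: "se"
  Position 1: "ev"
  Position 2: "ve"
  Position 3: "er"
  Position 4: "ra"
  Position 5: "al"
Bigrams = "se", "ev", "ve", "er", "ra", "al"


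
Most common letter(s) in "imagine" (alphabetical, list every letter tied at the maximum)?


Word: "imagine"
Letter counts:
  'a': 1
  'e': 1
  'g': 1
  'i': 2
  'm': 1
  'n': 1
Maximum count = 2
Most frequent = 'i' (2 times each)


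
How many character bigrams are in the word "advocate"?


Word: "advocate" (length 8)
Number of 2-grams = length - 2 + 1 = 8 - 2 + 1
= 7


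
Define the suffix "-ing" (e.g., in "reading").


Suffix: -ing
Example: reading = read + -ing
Meaning = present participle


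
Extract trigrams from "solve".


Word: "solve" (length 5)
Number of trigrams = 5 - 3 + 1 = 3
  Position 0: "sol"
  Position 1: "olv"
  Position 2: "lve"
Trigrams = "sol", "olv", "lve"


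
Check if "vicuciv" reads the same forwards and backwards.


Word: "vicuciv"
Reversed: "vicuciv"
Forward == Backward? vicuciv == vicuciv
Palindrome = Yes


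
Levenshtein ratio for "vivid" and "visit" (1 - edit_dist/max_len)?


Word 1: "vivid" (length 5)
Word 2: "visit" (length 5)
One optimal edit sequence:
  1. keep 'v'
  2. keep 'i'
  3. substitute 'v' -> 's'  (+1)
  4. keep 'i'
  5. substitute 'd' -> 't'  (+1)
Edit distance = 2
Max length = max(5, 5) = 5
Similarity = 1 - 2/5
= 0.6000


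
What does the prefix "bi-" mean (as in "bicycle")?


Prefix: bi-
As in: bicycle -> bi- + cycle
Meaning = two


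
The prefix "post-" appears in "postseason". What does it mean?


Prefix: post-
Example: postseason (post- + season)
Meaning = after


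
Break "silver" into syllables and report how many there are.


Word: "silver"
Syllable breakdown: sil · ver
Counting: 2 parts
= 2 syllables


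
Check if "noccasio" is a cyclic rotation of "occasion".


Word: "occasion", Candidate: "noccasio"
Method: check if candidate is substring of word+word
"occasionoccasion" contains "noccasio"? Yes
Is rotation = Yes


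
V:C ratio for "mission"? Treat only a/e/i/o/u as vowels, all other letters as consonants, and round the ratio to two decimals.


Word: "mission"
Vowels (a,e,i,o,u): 3
Consonants: 4
Ratio = 3/4
= 0.75


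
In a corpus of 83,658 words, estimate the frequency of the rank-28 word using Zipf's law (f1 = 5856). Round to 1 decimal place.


Zipf's law: f(r) = f(1) / r
f(1) = 5856
f(28) = 5856 / 28
= 209.1 occurrences


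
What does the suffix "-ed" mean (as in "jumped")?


Suffix: -ed
Example: jumped (jump + -ed)
Meaning = past tense


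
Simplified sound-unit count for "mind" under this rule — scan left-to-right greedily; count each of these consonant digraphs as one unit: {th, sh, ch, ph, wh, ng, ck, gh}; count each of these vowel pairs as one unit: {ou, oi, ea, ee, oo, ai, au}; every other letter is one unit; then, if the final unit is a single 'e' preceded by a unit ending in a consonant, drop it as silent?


Word: "mind" (4 letters)
Left-to-right scan:
  [1] 'm' (letter)
  [2] 'i' (letter)
  [3] 'n' (letter)
  [4] 'd' (letter)
Units from scan: 4
Sound units = 4 units


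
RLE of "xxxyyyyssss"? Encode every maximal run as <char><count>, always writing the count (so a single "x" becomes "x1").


String: "xxxyyyyssss"
Scanning for consecutive runs:
  'x' x 3
  'y' x 4
  's' x 4
RLE = "x3y4s4"


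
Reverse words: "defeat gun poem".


Original: "defeat gun poem"
Words (1..n): defeat | gun | poem
Reversed (n..1): poem | gun | defeat
Result = "poem gun defeat"


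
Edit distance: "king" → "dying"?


Word 1: "king" (length 4)
Word 2: "dying" (length 5)
One optimal edit sequence (insert/delete/substitute each cost 1):
  1. insert 'd'  (+1)
  2. substitute 'k' -> 'y'  (+1)
  3. keep 'i'
  4. keep 'n'
  5. keep 'g'
Total edit operations: 2
Edit distance = 2


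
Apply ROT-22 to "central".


Word: "central"
Shift: 22
Each letter → (letter + shift) mod 26:
  'c' (2) + 22 = 24 → 'y'
  'e' (4) + 22 = 0 → 'a'
  'n' (13) + 22 = 9 → 'j'
  't' (19) + 22 = 15 → 'p'
  'r' (17) + 22 = 13 → 'n'
  'a' (0) + 22 = 22 → 'w'
  'l' (11) + 22 = 7 → 'h'
Result = "yajpnwh"


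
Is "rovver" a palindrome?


Word: "rovver"
Reversed: "revvor"
Forward == Backward? rovver != revvor
Palindrome = No


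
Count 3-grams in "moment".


Word: "moment" (length 6)
Number of 3-grams = length - 3 + 1 = 6 - 3 + 1
= 4


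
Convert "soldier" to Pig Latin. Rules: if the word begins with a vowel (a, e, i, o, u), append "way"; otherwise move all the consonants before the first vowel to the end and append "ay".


Word: "soldier"
Starts with consonant(s) → move to end, add 'ay'
Consonant cluster: "s"
Pig Latin = "oldiersay"


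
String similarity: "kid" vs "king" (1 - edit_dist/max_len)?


Word 1: "kid" (length 3)
Word 2: "king" (length 4)
One optimal edit sequence:
  1. keep 'k'
  2. keep 'i'
  3. insert 'n'  (+1)
  4. substitute 'd' -> 'g'  (+1)
Edit distance = 2
Max length = max(3, 4) = 4
Similarity = 1 - 2/4
= 0.5000


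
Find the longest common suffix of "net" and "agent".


Word 1: "net"
Word 2: "agent"
Comparing from end:
  Pos -1: 't' == 't'
  Pos -2: 'e' != 'n' (stop)
LCS = "t" (length 1)


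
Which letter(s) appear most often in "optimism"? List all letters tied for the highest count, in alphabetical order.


Word: "optimism"
Letter counts:
  'i': 2
  'm': 2
  'o': 1
  'p': 1
  's': 1
  't': 1
Maximum count = 2
Most frequent = 'i', 'm' (2 times each)


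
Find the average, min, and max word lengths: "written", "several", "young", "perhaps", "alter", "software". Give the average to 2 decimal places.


Lengths: "written"=7, "several"=7, "young"=5, "perhaps"=7, "alter"=5, "software"=8
Sum = 39, Count = 6
Average = 39/6 = 6.50
= avg=6.50, min=5, max=8


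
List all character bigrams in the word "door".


Word: "door" (length 4)
Number of bigrams = 4 - 2 + 1 = 3
  Position 0: "do"
  Position 1: "oo"
  Position 2: "or"
Bigrams = "do", "oo", "or"


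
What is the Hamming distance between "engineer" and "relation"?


Comparing character by character (same length = 8):
  Pos 0: 'e' vs 'r' !=
  Pos 1: 'n' vs 'e' !=
  Pos 2: 'g' vs 'l' !=
  Pos 3: 'i' vs 'a' !=
  Pos 4: 'n' vs 't' !=
  Pos 5: 'e' vs 'i' !=
  Pos 6: 'e' vs 'o' !=
  Pos 7: 'r' vs 'n' !=
Hamming distance = 8


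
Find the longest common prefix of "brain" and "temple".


Word 1: "brain"
Word 2: "temple"
Comparing from start:
  Pos 0: 'b' != 't' (stop)
LCP = "" (length 0)


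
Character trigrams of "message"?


Word: "message" (length 7)
Number of trigrams = 7 - 3 + 1 = 5
  Position 0: "mes"
  Position 1: "ess"
  Position 2: "ssa"
  Position 3: "sag"
  Position 4: "age"
Trigrams = "mes", "ess", "ssa", "sag", "age"


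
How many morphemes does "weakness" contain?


Word: "weakness"
Morphemes: weak + -ness
Each morpheme carries meaning
= 2 morphemes


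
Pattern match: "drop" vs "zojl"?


Pattern of "drop": [0, 1, 2, 3]
Pattern of "zojl": [0, 1, 2, 3]
Patterns match
Same pattern = Yes


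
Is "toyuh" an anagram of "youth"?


Word 1: "youth" → sorted: hotuy
Word 2: "toyuh" → sorted: hotuy
Same letters? hotuy == hotuy
Anagram = Yes


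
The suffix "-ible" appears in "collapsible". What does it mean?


Suffix: -ible
Example: collapsible (collapse + -ible, with a spelling change)
Meaning = capable of


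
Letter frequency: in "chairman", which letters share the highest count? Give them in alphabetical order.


Word: "chairman"
Letter counts:
  'a': 2
  'c': 1
  'h': 1
  'i': 1
  'm': 1
  'n': 1
  'r': 1
Maximum count = 2
Most frequent = 'a' (2 times each)


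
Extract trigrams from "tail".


Word: "tail" (length 4)
Number of trigrams = 4 - 3 + 1 = 2
  Position 0: "tai"
  Position 1: "ail"
Trigrams = "tai", "ail"


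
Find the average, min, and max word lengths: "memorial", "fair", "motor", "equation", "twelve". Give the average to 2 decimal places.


Lengths: "memorial"=8, "fair"=4, "motor"=5, "equation"=8, "twelve"=6
Sum = 31, Count = 5
Average = 31/5 = 6.20
= avg=6.20, min=4, max=8


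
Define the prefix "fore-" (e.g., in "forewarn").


Prefix: fore-
Example: forewarn = fore- + warn
Meaning = before


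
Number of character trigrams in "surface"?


Word: "surface" (length 7)
Number of 3-grams = length - 3 + 1 = 7 - 3 + 1
= 5


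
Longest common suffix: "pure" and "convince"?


Word 1: "pure"
Word 2: "convince"
Comparing from end:
  Pos -1: 'e' == 'e'
  Pos -2: 'r' != 'c' (stop)
LCS = "e" (length 1)


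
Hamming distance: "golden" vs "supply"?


Comparing character by character (same length = 6):
  Pos 0: 'g' vs 's' !=
  Pos 1: 'o' vs 'u' !=
  Pos 2: 'l' vs 'p' !=
  Pos 3: 'd' vs 'p' !=
  Pos 4: 'e' vs 'l' !=
  Pos 5: 'n' vs 'y' !=
Hamming distance = 6


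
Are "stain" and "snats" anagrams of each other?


Word 1: "stain" → sorted: ainst
Word 2: "snats" → sorted: ansst
Same letters? ainst != ansst
Anagram = No


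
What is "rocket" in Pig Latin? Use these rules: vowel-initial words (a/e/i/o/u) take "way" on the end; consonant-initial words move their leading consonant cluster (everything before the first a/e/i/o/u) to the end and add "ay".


Word: "rocket"
Starts with consonant(s) → move to end, add 'ay'
Consonant cluster: "r"
Pig Latin = "ocketray"


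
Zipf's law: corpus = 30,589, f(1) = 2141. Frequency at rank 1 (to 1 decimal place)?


Zipf's law: f(r) = f(1) / r
f(1) = 2141
f(1) = 2141 / 1
= 2141.0 occurrences


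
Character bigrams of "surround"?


Word: "surround" (length 8)
Number of bigrams = 8 - 2 + 1 = 7
  Position 0: "su"
  Position 1: "ur"
  Position 2: "rr"
  Position 3: "ro"
  Position 4: "ou"
  Position 5: "un"
  Position 6: "nd"
Bigrams = "su", "ur", "rr", "ro", "ou", "un", "nd"


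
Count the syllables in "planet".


Word: "planet"
Syllable breakdown: plan-et
Counting: 2 parts
= 2 syllables


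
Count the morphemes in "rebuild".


Word: "rebuild"
Morphemes: re- / build
Each morpheme carries meaning
= 2 morphemes


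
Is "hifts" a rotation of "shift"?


Word: "shift", Candidate: "hifts"
Method: check if candidate is substring of word+word
"shiftshift" contains "hifts"? Yes
Is rotation = Yes


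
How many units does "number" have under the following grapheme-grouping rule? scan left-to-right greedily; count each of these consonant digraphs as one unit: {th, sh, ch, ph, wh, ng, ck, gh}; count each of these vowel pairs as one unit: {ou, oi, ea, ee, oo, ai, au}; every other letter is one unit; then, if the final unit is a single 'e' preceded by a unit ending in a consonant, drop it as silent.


Word: "number" (6 letters)
Left-to-right scan:
  [1] 'n' (letter)
  [2] 'u' (letter)
  [3] 'm' (letter)
  [4] 'b' (letter)
  [5] 'e' (letter)
  [6] 'r' (letter)
Units from scan: 6
Sound units = 6 units


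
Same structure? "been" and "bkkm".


Pattern of "been": [0, 1, 1, 2]
Pattern of "bkkm": [0, 1, 1, 2]
Patterns match
Same pattern = Yes


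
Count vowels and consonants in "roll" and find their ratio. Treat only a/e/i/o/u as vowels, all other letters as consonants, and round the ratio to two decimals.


Word: "roll"
Vowels (a,e,i,o,u): 1
Consonants: 3
Ratio = 1/3
= 0.33


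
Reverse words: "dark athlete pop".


Original: "dark athlete pop"
Words (1..n): dark | athlete | pop
Reversed (n..1): pop | athlete | dark
Result = "pop athlete dark"


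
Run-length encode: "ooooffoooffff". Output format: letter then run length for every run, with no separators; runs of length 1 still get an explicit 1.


String: "ooooffoooffff"
Scanning for consecutive runs:
  'o' x 4
  'f' x 2
  'o' x 3
  'f' x 4
RLE = "o4f2o3f4"


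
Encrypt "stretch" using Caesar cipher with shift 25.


Word: "stretch"
Shift: 25
Each letter → (letter + shift) mod 26:
  's' (18) + 25 = 17 → 'r'
  't' (19) + 25 = 18 → 's'
  'r' (17) + 25 = 16 → 'q'
  'e' (4) + 25 = 3 → 'd'
  't' (19) + 25 = 18 → 's'
  'c' (2) + 25 = 1 → 'b'
  'h' (7) + 25 = 6 → 'g'
Result = "rsqdsbg"


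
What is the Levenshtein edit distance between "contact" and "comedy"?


Word 1: "contact" (length 7)
Word 2: "comedy" (length 6)
One optimal edit sequence (insert/delete/substitute each cost 1):
  1. keep 'c'
  2. keep 'o'
  3. delete 'n'  (+1)
  4. substitute 't' -> 'm'  (+1)
  5. substitute 'a' -> 'e'  (+1)
  6. substitute 'c' -> 'd'  (+1)
  7. substitute 't' -> 'y'  (+1)
Total edit operations: 5
Edit distance = 5


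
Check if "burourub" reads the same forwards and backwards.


Word: "burourub"
Reversed: "buruorub"
Forward == Backward? burourub != buruorub
Palindrome = No


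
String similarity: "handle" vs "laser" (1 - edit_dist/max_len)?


Word 1: "handle" (length 6)
Word 2: "laser" (length 5)
One optimal edit sequence:
  1. substitute 'h' -> 'l'  (+1)
  2. keep 'a'
  3. delete 'n'  (+1)
  4. substitute 'd' -> 's'  (+1)
  5. substitute 'l' -> 'e'  (+1)
  6. substitute 'e' -> 'r'  (+1)
Edit distance = 5
Max length = max(6, 5) = 6
Similarity = 1 - 5/6
= 0.1667


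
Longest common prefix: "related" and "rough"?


Word 1: "related"
Word 2: "rough"
Comparing from start:
  Pos 0: 'r' == 'r'
  Pos 1: 'e' != 'o' (stop)
LCP = "r" (length 1)


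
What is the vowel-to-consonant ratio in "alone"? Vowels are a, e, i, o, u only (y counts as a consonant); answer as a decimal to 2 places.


Word: "alone"
Vowels (a,e,i,o,u): 3
Consonants: 2
Ratio = 3/2
= 1.50


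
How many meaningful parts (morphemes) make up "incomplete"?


Word: "incomplete"
Morphemes: in- | complete
Each morpheme carries meaning
= 2 morphemes


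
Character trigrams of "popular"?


Word: "popular" (length 7)
Number of trigrams = 7 - 3 + 1 = 5
  Position 0: "pop"
  Position 1: "opu"
  Position 2: "pul"
  Position 3: "ula"
  Position 4: "lar"
Trigrams = "pop", "opu", "pul", "ula", "lar"


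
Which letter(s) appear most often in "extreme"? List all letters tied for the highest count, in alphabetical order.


Word: "extreme"
Letter counts:
  'e': 3
  'm': 1
  'r': 1
  't': 1
  'x': 1
Maximum count = 3
Most frequent = 'e' (3 times each)


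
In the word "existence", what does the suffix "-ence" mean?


Suffix: -ence
Example: existence = exist + -ence
Meaning = state of


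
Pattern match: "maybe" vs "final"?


Pattern of "maybe": [0, 1, 2, 3, 4]
Pattern of "final": [0, 1, 2, 3, 4]
Patterns match
Same pattern = Yes


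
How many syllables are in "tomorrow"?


Word: "tomorrow"
Syllable breakdown: to · mor · row
Counting: 3 parts
= 3 syllables


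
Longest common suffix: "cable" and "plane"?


Word 1: "cable"
Word 2: "plane"
Comparing from end:
  Pos -1: 'e' == 'e'
  Pos -2: 'l' != 'n' (stop)
LCS = "e" (length 1)


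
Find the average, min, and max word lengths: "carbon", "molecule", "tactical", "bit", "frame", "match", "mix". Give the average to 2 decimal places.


Lengths: "carbon"=6, "molecule"=8, "tactical"=8, "bit"=3, "frame"=5, "match"=5, "mix"=3
Sum = 38, Count = 7
Average = 38/7 = 5.43
= avg=5.43, min=3, max=8


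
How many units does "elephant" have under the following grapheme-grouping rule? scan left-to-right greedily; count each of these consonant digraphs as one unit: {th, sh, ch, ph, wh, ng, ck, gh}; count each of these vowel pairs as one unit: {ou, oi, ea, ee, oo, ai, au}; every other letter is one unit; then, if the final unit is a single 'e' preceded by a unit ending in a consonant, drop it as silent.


Word: "elephant" (8 letters)
Left-to-right scan:
  1. 'e' (letter)
  2. 'l' (letter)
  3. 'e' (letter)
  4. 'ph' (digraph)
  5. 'a' (letter)
  6. 'n' (letter)
  7. 't' (letter)
Units from scan: 7
Sound units = 7 units


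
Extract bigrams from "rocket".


Word: "rocket" (length 6)
Number of bigrams = 6 - 2 + 1 = 5
  Position 0: "ro"
  Position 1: "oc"
  Position 2: "ck"
  Position 3: "ke"
  Position 4: "et"
Bigrams = "ro", "oc", "ck", "ke", "et"


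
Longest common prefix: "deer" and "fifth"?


Word 1: "deer"
Word 2: "fifth"
Comparing from start:
  Pos 0: 'd' != 'f' (stop)
LCP = "" (length 0)


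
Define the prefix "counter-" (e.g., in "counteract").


Prefix: counter-
Example: counteract = counter- + act
Meaning = against / opposite


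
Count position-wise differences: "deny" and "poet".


Comparing character by character (same length = 4):
  Pos 0: 'd' vs 'p' !=
  Pos 1: 'e' vs 'o' !=
  Pos 2: 'n' vs 'e' !=
  Pos 3: 'y' vs 't' !=
Hamming distance = 4


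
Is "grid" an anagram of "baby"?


Word 1: "baby" → sorted: abby
Word 2: "grid" → sorted: dgir
Same letters? abby != dgir
Anagram = No


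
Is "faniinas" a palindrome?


Word: "faniinas"
Reversed: "saniinaf"
Forward == Backward? faniinas != saniinaf
Palindrome = No


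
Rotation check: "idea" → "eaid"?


Word: "idea", Candidate: "eaid"
Method: check if candidate is substring of word+word
"ideaidea" contains "eaid"? Yes
Is rotation = Yes


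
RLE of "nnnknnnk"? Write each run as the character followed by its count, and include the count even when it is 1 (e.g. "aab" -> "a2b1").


String: "nnnknnnk"
Scanning for consecutive runs:
  'n' x 3
  'k' x 1
  'n' x 3
  'k' x 1
RLE = "n3k1n3k1"


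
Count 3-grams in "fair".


Word: "fair" (length 4)
Number of 3-grams = length - 3 + 1 = 4 - 3 + 1
= 2


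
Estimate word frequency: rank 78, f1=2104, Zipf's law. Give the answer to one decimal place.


Zipf's law: f(r) = f(1) / r
f(1) = 2104
f(78) = 2104 / 78
= 27.0 occurrences


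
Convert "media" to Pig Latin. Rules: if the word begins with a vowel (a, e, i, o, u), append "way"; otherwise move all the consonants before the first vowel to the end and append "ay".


Word: "media"
Starts with consonant(s) → move to end, add 'ay'
Consonant cluster: "m"
Pig Latin = "ediamay"


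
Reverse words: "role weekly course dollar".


Original: "role weekly course dollar"
Words (1..n): role | weekly | course | dollar
Reversed (n..1): dollar | course | weekly | role
Result = "dollar course weekly role"


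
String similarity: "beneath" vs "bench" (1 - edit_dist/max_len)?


Word 1: "beneath" (length 7)
Word 2: "bench" (length 5)
One optimal edit sequence:
  1. keep 'b'
  2. keep 'e'
  3. keep 'n'
  4. delete 'e'  (+1)
  5. delete 'a'  (+1)
  6. substitute 't' -> 'c'  (+1)
  7. keep 'h'
Edit distance = 3
Max length = max(7, 5) = 7
Similarity = 1 - 3/7
= 0.5714


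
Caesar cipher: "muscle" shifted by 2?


Word: "muscle"
Shift: 2
Each letter → (letter + shift) mod 26:
  'm' (12) + 2 = 14 → 'o'
  'u' (20) + 2 = 22 → 'w'
  's' (18) + 2 = 20 → 'u'
  'c' (2) + 2 = 4 → 'e'
  'l' (11) + 2 = 13 → 'n'
  'e' (4) + 2 = 6 → 'g'
Result = "owueng"


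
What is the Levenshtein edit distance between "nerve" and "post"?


Word 1: "nerve" (length 5)
Word 2: "post" (length 4)
One optimal edit sequence (insert/delete/substitute each cost 1):
  1. delete 'n'  (+1)
  2. substitute 'e' -> 'p'  (+1)
  3. substitute 'r' -> 'o'  (+1)
  4. substitute 'v' -> 's'  (+1)
  5. substitute 'e' -> 't'  (+1)
Total edit operations: 5
Edit distance = 5


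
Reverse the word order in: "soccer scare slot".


Original: "soccer scare slot"
Words (1..n): soccer | scare | slot
Reversed (n..1): slot | scare | soccer
Result = "slot scare soccer"


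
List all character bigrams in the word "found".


Word: "found" (length 5)
Number of bigrams = 5 - 2 + 1 = 4
  Position 0: "fo"
  Position 1: "ou"
  Position 2: "un"
  Position 3: "nd"
Bigrams = "fo", "ou", "un", "nd"


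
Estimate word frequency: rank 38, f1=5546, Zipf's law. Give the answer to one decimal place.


Zipf's law: f(r) = f(1) / r
f(1) = 5546
f(38) = 5546 / 38
= 145.9 occurrences


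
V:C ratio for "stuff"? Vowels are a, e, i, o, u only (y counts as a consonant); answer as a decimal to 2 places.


Word: "stuff"
Vowels (a,e,i,o,u): 1
Consonants: 4
Ratio = 1/4
= 0.25


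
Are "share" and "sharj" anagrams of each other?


Word 1: "share" → sorted: aehrs
Word 2: "sharj" → sorted: ahjrs
Same letters? aehrs != ahjrs
Anagram = No


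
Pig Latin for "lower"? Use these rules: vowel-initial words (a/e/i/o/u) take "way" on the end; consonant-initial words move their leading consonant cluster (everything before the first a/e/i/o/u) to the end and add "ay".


Word: "lower"
Starts with consonant(s) → move to end, add 'ay'
Consonant cluster: "l"
Pig Latin = "owerlay"


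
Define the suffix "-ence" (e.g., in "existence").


Suffix: -ence
Example: existence = exist + -ence
Meaning = state of


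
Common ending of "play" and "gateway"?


Word 1: "play"
Word 2: "gateway"
Comparing from end:
  Pos -1: 'y' == 'y'
  Pos -2: 'a' == 'a'
  Pos -3: 'l' != 'w' (stop)
LCS = "ay" (length 2)


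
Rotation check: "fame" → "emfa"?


Word: "fame", Candidate: "emfa"
Method: check if candidate is substring of word+word
"famefame" contains "emfa"? No
Is rotation = No


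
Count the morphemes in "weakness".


Word: "weakness"
Morphemes: weak + -ness
Each morpheme carries meaning
= 2 morphemes


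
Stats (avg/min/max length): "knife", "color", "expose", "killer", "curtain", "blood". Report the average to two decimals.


Lengths: "knife"=5, "color"=5, "expose"=6, "killer"=6, "curtain"=7, "blood"=5
Sum = 34, Count = 6
Average = 34/6 = 5.67
= avg=5.67, min=5, max=7


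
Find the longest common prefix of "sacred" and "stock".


Word 1: "sacred"
Word 2: "stock"
Comparing from start:
  Pos 0: 's' == 's'
  Pos 1: 'a' != 't' (stop)
LCP = "s" (length 1)


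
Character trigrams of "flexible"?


Word: "flexible" (length 8)
Number of trigrams = 8 - 3 + 1 = 6
  Position 0: "fle"
  Position 1: "lex"
  Position 2: "exi"
  Position 3: "xib"
  Position 4: "ibl"
  Position 5: "ble"
Trigrams = "fle", "lex", "exi", "xib", "ibl", "ble"


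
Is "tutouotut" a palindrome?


Word: "tutouotut"
Reversed: "tutouotut"
Forward == Backward? tutouotut == tutouotut
Palindrome = Yes


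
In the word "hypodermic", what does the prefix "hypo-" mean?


Prefix: hypo-
Example: hypodermic (hypo- + dermic)
Meaning = under / below normal


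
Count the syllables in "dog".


Word: "dog"
Syllable breakdown: dog
Counting: 1 part
= 1 syllable


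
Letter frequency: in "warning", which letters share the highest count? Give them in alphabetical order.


Word: "warning"
Letter counts:
  'a': 1
  'g': 1
  'i': 1
  'n': 2
  'r': 1
  'w': 1
Maximum count = 2
Most frequent = 'n' (2 times each)


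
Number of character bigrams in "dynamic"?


Word: "dynamic" (length 7)
Number of 2-grams = length - 2 + 1 = 7 - 2 + 1
= 6


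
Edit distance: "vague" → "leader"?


Word 1: "vague" (length 5)
Word 2: "leader" (length 6)
One optimal edit sequence (insert/delete/substitute each cost 1):
  1. insert 'l'  (+1)
  2. substitute 'v' -> 'e'  (+1)
  3. keep 'a'
  4. substitute 'g' -> 'd'  (+1)
  5. substitute 'u' -> 'e'  (+1)
  6. substitute 'e' -> 'r'  (+1)
Total edit operations: 5
Edit distance = 5


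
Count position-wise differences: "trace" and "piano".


Comparing character by character (same length = 5):
  Pos 0: 't' vs 'p' !=
  Pos 1: 'r' vs 'i' !=
  Pos 2: 'a' vs 'a' =
  Pos 3: 'c' vs 'n' !=
  Pos 4: 'e' vs 'o' !=
Hamming distance = 4


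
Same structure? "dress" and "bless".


Pattern of "dress": [0, 1, 2, 3, 3]
Pattern of "bless": [0, 1, 2, 3, 3]
Patterns match
Same pattern = Yes


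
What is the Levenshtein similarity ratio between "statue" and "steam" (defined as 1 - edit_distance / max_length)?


Word 1: "statue" (length 6)
Word 2: "steam" (length 5)
One optimal edit sequence:
  1. keep 's'
  2. keep 't'
  3. delete 'a'  (+1)
  4. substitute 't' -> 'e'  (+1)
  5. substitute 'u' -> 'a'  (+1)
  6. substitute 'e' -> 'm'  (+1)
Edit distance = 4
Max length = max(6, 5) = 6
Similarity = 1 - 4/6
= 0.3333


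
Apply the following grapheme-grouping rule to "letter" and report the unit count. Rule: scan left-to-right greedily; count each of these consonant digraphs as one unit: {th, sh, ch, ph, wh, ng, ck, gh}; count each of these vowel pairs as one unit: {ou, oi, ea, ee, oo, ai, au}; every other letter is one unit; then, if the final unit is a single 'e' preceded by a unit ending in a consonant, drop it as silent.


Word: "letter" (6 letters)
Left-to-right scan:
  [1] 'l' (letter)
  [2] 'e' (letter)
  [3] 't' (letter)
  [4] 't' (letter)
  [5] 'e' (letter)
  [6] 'r' (letter)
Units from scan: 6
Sound units = 6 units


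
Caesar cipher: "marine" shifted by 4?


Word: "marine"
Shift: 4
Each letter → (letter + shift) mod 26:
  'm' (12) + 4 = 16 → 'q'
  'a' (0) + 4 = 4 → 'e'
  'r' (17) + 4 = 21 → 'v'
  'i' (8) + 4 = 12 → 'm'
  'n' (13) + 4 = 17 → 'r'
  'e' (4) + 4 = 8 → 'i'
Result = "qevmri"


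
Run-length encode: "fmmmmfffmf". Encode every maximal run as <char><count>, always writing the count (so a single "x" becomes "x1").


String: "fmmmmfffmf"
Scanning for consecutive runs:
  'f' x 1
  'm' x 4
  'f' x 3
  'm' x 1
  'f' x 1
RLE = "f1m4f3m1f1"


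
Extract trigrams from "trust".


Word: "trust" (length 5)
Number of trigrams = 5 - 3 + 1 = 3
  Position 0: "tru"
  Position 1: "rus"
  Position 2: "ust"
Trigrams = "tru", "rus", "ust"


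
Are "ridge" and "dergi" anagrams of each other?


Word 1: "ridge" → sorted: degir
Word 2: "dergi" → sorted: degir
Same letters? degir == degir
Anagram = Yes


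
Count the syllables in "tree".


Word: "tree"
Syllable breakdown: tree
Counting: 1 part
= 1 syllable


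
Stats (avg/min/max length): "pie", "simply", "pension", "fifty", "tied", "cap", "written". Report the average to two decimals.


Lengths: "pie"=3, "simply"=6, "pension"=7, "fifty"=5, "tied"=4, "cap"=3, "written"=7
Sum = 35, Count = 7
Average = 35/7 = 5.00
= avg=5.00, min=3, max=7


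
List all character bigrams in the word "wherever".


Word: "wherever" (length 8)
Number of bigrams = 8 - 2 + 1 = 7
  Position 0: "wh"
  Position 1: "he"
  Position 2: "er"
  Position 3: "re"
  Position 4: "ev"
  Position 5: "ve"
  Position 6: "er"
Bigrams = "wh", "he", "er", "re", "ev", "ve", "er"


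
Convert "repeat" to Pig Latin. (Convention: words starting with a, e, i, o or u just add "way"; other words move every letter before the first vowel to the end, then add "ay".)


Word: "repeat"
Starts with consonant(s) → move to end, add 'ay'
Consonant cluster: "r"
Pig Latin = "epeatray"


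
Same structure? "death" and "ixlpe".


Pattern of "death": [0, 1, 2, 3, 4]
Pattern of "ixlpe": [0, 1, 2, 3, 4]
Patterns match
Same pattern = Yes


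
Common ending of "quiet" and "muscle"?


Word 1: "quiet"
Word 2: "muscle"
Comparing from end:
  Pos -1: 't' != 'e' (stop)
LCS = "" (length 0)


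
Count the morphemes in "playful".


Word: "playful"
Morphemes: play / -ful
Each morpheme carries meaning
= 2 morphemes


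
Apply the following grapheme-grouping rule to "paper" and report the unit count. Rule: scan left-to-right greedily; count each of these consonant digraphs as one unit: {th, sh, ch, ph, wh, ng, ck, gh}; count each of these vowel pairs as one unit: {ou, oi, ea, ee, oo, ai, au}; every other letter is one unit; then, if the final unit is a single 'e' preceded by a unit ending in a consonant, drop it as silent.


Word: "paper" (5 letters)
Left-to-right scan:
  [1] 'p' (letter)
  [2] 'a' (letter)
  [3] 'p' (letter)
  [4] 'e' (letter)
  [5] 'r' (letter)
Units from scan: 5
Sound units = 5 units


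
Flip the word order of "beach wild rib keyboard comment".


Original: "beach wild rib keyboard comment"
Words (1..n): beach | wild | rib | keyboard | comment
Reversed (n..1): comment | keyboard | rib | wild | beach
Result = "comment keyboard rib wild beach"


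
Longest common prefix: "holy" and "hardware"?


Word 1: "holy"
Word 2: "hardware"
Comparing from start:
  Pos 0: 'h' == 'h'
  Pos 1: 'o' != 'a' (stop)
LCP = "h" (length 1)


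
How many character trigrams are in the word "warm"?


Word: "warm" (length 4)
Number of 3-grams = length - 3 + 1 = 4 - 3 + 1
= 2
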